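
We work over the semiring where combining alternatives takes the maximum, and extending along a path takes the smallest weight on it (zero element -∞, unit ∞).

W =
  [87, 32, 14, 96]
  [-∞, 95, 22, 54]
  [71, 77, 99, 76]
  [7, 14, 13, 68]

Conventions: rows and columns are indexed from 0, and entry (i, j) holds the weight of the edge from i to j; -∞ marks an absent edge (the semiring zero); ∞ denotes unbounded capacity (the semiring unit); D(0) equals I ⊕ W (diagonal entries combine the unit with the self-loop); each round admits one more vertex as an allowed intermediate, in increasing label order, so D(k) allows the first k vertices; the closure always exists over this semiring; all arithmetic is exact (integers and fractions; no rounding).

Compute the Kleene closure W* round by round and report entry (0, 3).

D(0):
  [∞, 32, 14, 96]
  [-∞, ∞, 22, 54]
  [71, 77, ∞, 76]
  [7, 14, 13, ∞]
D(1):
  [∞, 32, 14, 96]
  [-∞, ∞, 22, 54]
  [71, 77, ∞, 76]
  [7, 14, 13, ∞]
D(2):
  [∞, 32, 22, 96]
  [-∞, ∞, 22, 54]
  [71, 77, ∞, 76]
  [7, 14, 14, ∞]
D(3):
  [∞, 32, 22, 96]
  [22, ∞, 22, 54]
  [71, 77, ∞, 76]
  [14, 14, 14, ∞]
D(4):
  [∞, 32, 22, 96]
  [22, ∞, 22, 54]
  [71, 77, ∞, 76]
  [14, 14, 14, ∞]
Answer: W*[0][3] = 96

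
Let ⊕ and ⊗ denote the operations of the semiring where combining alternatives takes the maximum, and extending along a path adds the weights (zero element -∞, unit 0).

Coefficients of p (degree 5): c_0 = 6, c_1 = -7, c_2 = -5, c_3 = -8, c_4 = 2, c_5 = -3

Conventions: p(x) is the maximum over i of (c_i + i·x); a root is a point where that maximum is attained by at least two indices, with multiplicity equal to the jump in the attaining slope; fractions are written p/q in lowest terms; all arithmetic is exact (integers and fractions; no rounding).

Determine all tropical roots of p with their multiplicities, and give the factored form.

hull edge (i=0, c=6) to (i=4, c=2): slope -1, span 4
hull edge (i=4, c=2) to (i=5, c=-3): slope -5, span 1
Factored form: p(x) = -3 ⊗ (x ⊕ 1) ⊗ (x ⊕ 1) ⊗ (x ⊕ 1) ⊗ (x ⊕ 1) ⊗ (x ⊕ 5)
Answer: roots = 1 (mult 4), 5 (mult 1)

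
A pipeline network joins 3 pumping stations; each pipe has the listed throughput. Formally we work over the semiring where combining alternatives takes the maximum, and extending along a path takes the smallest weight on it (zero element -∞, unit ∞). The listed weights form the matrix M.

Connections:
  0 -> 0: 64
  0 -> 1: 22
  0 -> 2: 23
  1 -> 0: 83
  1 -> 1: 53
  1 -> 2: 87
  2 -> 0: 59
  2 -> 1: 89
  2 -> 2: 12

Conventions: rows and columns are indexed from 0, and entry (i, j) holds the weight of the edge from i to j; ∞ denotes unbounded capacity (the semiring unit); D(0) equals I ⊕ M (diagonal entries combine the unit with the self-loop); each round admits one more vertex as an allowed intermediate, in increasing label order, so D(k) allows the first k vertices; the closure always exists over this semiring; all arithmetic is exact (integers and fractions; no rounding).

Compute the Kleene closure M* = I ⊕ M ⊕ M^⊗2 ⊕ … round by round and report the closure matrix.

D(0):
  [∞, 22, 23]
  [83, ∞, 87]
  [59, 89, ∞]
D(1):
  [∞, 22, 23]
  [83, ∞, 87]
  [59, 89, ∞]
D(2):
  [∞, 22, 23]
  [83, ∞, 87]
  [83, 89, ∞]
D(3):
  [∞, 23, 23]
  [83, ∞, 87]
  [83, 89, ∞]
Answer: M* = [[∞, 23, 23], [83, ∞, 87], [83, 89, ∞]]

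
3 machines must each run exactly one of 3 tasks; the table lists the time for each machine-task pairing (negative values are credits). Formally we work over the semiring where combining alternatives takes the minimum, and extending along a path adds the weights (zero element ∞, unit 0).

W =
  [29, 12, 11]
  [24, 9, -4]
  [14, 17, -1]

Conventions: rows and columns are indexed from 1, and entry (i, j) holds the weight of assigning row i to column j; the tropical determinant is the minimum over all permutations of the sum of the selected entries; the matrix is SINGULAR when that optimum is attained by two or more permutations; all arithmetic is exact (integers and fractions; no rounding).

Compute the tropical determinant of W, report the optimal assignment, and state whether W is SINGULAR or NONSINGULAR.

σ = (1, 2, 3): 29 + 9 + (-1) = 37
σ = (1, 3, 2): 29 + (-4) + 17 = 42
σ = (2, 1, 3): 12 + 24 + (-1) = 35
σ = (2, 3, 1): 12 + (-4) + 14 = 22
σ = (3, 1, 2): 11 + 24 + 17 = 52
σ = (3, 2, 1): 11 + 9 + 14 = 34
Optimal value attained by: σ = (2, 3, 1).
Answer: det⊕(W) = 22; verdict: NONSINGULAR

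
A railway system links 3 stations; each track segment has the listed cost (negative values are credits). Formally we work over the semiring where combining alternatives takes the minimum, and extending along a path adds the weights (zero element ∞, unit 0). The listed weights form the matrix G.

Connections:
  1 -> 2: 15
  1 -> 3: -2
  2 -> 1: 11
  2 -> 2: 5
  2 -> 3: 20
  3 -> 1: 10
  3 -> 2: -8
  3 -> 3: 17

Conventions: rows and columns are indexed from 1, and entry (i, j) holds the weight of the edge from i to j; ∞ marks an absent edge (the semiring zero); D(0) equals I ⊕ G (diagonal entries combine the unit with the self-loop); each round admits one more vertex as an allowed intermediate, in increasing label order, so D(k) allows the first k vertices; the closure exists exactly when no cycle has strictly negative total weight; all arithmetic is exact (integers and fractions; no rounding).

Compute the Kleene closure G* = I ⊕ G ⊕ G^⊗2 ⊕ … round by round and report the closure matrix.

D(0):
  [0, 15, -2]
  [11, 0, 20]
  [10, -8, 0]
D(1):
  [0, 15, -2]
  [11, 0, 9]
  [10, -8, 0]
D(2):
  [0, 15, -2]
  [11, 0, 9]
  [3, -8, 0]
D(3):
  [0, -10, -2]
  [11, 0, 9]
  [3, -8, 0]
Answer: G* = [[0, -10, -2], [11, 0, 9], [3, -8, 0]]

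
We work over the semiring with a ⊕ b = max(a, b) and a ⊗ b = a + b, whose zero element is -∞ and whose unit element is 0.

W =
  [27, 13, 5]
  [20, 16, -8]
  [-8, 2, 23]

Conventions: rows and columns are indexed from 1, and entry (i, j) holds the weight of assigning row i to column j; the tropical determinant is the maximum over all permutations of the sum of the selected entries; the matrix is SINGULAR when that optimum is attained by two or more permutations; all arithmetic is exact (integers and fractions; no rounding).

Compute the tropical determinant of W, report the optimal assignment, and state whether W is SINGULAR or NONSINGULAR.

σ = (1, 2, 3): 27 + 16 + 23 = 66
σ = (1, 3, 2): 27 + (-8) + 2 = 21
σ = (2, 1, 3): 13 + 20 + 23 = 56
σ = (2, 3, 1): 13 + (-8) + (-8) = -3
σ = (3, 1, 2): 5 + 20 + 2 = 27
σ = (3, 2, 1): 5 + 16 + (-8) = 13
Optimal value attained by: σ = (1, 2, 3).
Answer: det⊕(W) = 66; verdict: NONSINGULAR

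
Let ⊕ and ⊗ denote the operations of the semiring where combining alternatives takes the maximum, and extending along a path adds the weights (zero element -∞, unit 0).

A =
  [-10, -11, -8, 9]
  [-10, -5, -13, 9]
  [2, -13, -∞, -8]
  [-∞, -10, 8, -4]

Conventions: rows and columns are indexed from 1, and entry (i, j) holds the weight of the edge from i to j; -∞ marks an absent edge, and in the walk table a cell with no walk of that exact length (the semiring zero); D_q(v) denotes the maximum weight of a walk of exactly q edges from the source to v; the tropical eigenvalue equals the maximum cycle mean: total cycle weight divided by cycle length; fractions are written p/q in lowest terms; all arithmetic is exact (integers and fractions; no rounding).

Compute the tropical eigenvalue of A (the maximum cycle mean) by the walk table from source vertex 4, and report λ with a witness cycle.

q=0: [-∞, -∞, -∞, 0]
q=1: [-∞, -10, 8, -4]
q=2: [10, -5, 4, 0]
q=3: [6, -1, 8, 19]
q=4: [10, 9, 27, 15]
Optimal cycle mean attained by: cycle 1->4->3->1, total 9 + 8 + 2, length 3.
Answer: λ = 19/3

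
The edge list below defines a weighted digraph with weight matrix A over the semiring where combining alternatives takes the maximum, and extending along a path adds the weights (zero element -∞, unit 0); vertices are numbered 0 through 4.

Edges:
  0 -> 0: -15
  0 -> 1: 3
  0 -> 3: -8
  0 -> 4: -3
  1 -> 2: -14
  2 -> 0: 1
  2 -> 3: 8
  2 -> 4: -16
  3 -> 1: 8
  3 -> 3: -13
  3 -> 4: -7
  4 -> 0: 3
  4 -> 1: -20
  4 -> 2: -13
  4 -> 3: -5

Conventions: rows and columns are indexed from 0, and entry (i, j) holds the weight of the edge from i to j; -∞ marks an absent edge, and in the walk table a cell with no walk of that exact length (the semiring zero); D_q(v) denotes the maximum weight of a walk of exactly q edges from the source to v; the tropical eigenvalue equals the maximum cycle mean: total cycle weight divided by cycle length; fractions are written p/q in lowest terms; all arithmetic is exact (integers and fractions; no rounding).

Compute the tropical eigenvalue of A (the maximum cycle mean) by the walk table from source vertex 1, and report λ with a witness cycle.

q=0: [-∞, 0, -∞, -∞, -∞]
q=1: [-∞, -∞, -14, -∞, -∞]
q=2: [-13, -∞, -∞, -6, -30]
q=3: [-27, 2, -43, -19, -13]
q=4: [-10, -11, -12, -18, -26]
q=5: [-11, -7, -25, -4, -13]
Optimal cycle mean attained by: cycle 1->2->3->1, total (-14) + 8 + 8, length 3.
Answer: λ = 2/3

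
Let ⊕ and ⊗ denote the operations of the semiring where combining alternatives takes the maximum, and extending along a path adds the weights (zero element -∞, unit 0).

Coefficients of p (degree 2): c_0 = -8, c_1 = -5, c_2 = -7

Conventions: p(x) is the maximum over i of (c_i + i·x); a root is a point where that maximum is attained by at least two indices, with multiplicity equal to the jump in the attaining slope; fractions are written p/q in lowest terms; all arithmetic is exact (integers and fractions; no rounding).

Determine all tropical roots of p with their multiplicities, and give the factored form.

hull edge (i=0, c=-8) to (i=1, c=-5): slope 3, span 1
hull edge (i=1, c=-5) to (i=2, c=-7): slope -2, span 1
Factored form: p(x) = -7 ⊗ (x ⊕ (-3)) ⊗ (x ⊕ 2)
Answer: roots = -3 (mult 1), 2 (mult 1)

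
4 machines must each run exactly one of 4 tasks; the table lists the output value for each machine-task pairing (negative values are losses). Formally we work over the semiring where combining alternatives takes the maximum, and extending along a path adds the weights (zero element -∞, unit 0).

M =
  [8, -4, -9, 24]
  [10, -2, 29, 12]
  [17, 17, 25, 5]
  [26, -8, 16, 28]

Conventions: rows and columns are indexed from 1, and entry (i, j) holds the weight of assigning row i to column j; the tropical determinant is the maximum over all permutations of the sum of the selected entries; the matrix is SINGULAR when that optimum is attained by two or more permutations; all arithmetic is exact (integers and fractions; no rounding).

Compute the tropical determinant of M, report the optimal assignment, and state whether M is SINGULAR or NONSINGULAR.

σ = (1, 2, 3, 4): 8 + (-2) + 25 + 28 = 59
σ = (1, 2, 4, 3): 8 + (-2) + 5 + 16 = 27
σ = (1, 3, 2, 4): 8 + 29 + 17 + 28 = 82
σ = (1, 3, 4, 2): 8 + 29 + 5 + (-8) = 34
σ = (1, 4, 2, 3): 8 + 12 + 17 + 16 = 53
σ = (1, 4, 3, 2): 8 + 12 + 25 + (-8) = 37
σ = (2, 1, 3, 4): (-4) + 10 + 25 + 28 = 59
σ = (2, 1, 4, 3): (-4) + 10 + 5 + 16 = 27
σ = (2, 3, 1, 4): (-4) + 29 + 17 + 28 = 70
σ = (2, 3, 4, 1): (-4) + 29 + 5 + 26 = 56
σ = (2, 4, 1, 3): (-4) + 12 + 17 + 16 = 41
σ = (2, 4, 3, 1): (-4) + 12 + 25 + 26 = 59
σ = (3, 1, 2, 4): (-9) + 10 + 17 + 28 = 46
σ = (3, 1, 4, 2): (-9) + 10 + 5 + (-8) = -2
σ = (3, 2, 1, 4): (-9) + (-2) + 17 + 28 = 34
σ = (3, 2, 4, 1): (-9) + (-2) + 5 + 26 = 20
σ = (3, 4, 1, 2): (-9) + 12 + 17 + (-8) = 12
σ = (3, 4, 2, 1): (-9) + 12 + 17 + 26 = 46
σ = (4, 1, 2, 3): 24 + 10 + 17 + 16 = 67
σ = (4, 1, 3, 2): 24 + 10 + 25 + (-8) = 51
σ = (4, 2, 1, 3): 24 + (-2) + 17 + 16 = 55
σ = (4, 2, 3, 1): 24 + (-2) + 25 + 26 = 73
σ = (4, 3, 1, 2): 24 + 29 + 17 + (-8) = 62
σ = (4, 3, 2, 1): 24 + 29 + 17 + 26 = 96
Optimal value attained by: σ = (4, 3, 2, 1).
Answer: det⊕(M) = 96; verdict: NONSINGULAR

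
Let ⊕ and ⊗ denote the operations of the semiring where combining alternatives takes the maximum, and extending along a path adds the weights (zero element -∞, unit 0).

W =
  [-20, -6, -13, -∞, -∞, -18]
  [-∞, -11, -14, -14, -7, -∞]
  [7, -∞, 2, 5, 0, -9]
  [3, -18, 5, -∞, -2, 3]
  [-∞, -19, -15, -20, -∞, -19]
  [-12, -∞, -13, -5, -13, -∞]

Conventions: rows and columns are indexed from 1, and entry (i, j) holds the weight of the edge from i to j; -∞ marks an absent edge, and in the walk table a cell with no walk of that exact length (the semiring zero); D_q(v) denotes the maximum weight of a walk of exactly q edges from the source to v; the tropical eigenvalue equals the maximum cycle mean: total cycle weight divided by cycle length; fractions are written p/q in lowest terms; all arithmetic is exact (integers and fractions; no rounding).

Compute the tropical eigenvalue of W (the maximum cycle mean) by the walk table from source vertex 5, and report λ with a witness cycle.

q=0: [-∞, -∞, -∞, -∞, 0, -∞]
q=1: [-∞, -19, -15, -20, -∞, -19]
q=2: [-8, -30, -13, -10, -15, -17]
q=3: [-6, -14, -5, -8, -12, -7]
q=4: [2, -12, -3, 0, -5, -5]
q=5: [4, -4, 5, 2, -2, 3]
q=6: [12, -2, 7, 10, 5, 5]
Optimal cycle mean attained by: cycle 3->4->3, total 5 + 5, length 2.
Answer: λ = 5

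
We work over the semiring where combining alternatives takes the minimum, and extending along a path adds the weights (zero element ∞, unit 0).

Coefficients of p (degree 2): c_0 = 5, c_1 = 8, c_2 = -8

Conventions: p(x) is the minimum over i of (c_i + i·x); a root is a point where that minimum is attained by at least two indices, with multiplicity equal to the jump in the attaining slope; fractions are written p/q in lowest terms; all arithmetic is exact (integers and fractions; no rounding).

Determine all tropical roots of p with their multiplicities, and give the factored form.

hull edge (i=0, c=5) to (i=2, c=-8): slope -13/2, span 2
Factored form: p(x) = -8 ⊗ (x ⊕ 13/2) ⊗ (x ⊕ 13/2)
Answer: roots = 13/2 (mult 2)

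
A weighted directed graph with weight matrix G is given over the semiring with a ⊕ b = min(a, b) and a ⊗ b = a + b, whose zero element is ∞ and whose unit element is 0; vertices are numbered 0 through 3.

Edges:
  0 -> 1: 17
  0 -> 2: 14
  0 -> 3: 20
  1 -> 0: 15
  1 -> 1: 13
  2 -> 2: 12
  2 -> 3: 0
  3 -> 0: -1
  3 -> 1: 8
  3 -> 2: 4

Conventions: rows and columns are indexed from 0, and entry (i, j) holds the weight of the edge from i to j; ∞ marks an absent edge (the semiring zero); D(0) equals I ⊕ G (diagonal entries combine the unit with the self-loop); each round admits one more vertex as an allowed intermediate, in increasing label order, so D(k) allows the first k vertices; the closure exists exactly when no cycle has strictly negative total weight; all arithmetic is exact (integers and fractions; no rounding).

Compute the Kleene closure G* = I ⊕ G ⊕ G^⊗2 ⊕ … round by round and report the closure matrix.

D(0):
  [0, 17, 14, 20]
  [15, 0, ∞, ∞]
  [∞, ∞, 0, 0]
  [-1, 8, 4, 0]
D(1):
  [0, 17, 14, 20]
  [15, 0, 29, 35]
  [∞, ∞, 0, 0]
  [-1, 8, 4, 0]
D(2):
  [0, 17, 14, 20]
  [15, 0, 29, 35]
  [∞, ∞, 0, 0]
  [-1, 8, 4, 0]
D(3):
  [0, 17, 14, 14]
  [15, 0, 29, 29]
  [∞, ∞, 0, 0]
  [-1, 8, 4, 0]
D(4):
  [0, 17, 14, 14]
  [15, 0, 29, 29]
  [-1, 8, 0, 0]
  [-1, 8, 4, 0]
Answer: G* = [[0, 17, 14, 14], [15, 0, 29, 29], [-1, 8, 0, 0], [-1, 8, 4, 0]]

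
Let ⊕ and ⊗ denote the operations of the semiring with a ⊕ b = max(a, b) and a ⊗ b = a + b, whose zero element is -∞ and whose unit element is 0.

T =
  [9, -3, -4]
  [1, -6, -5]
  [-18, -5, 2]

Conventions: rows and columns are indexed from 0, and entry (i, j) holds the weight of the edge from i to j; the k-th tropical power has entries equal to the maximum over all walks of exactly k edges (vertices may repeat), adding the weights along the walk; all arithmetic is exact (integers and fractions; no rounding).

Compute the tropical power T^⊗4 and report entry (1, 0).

T^⊗2:
  [18, 6, 5]
  [10, -2, -3]
  [-4, -3, 4]
T^⊗3:
  [27, 15, 14]
  [19, 7, 6]
  [5, -1, 6]
T^⊗4:
  [36, 24, 23]
  [28, 16, 15]
  [14, 2, 8]
Key observation: the optimum is the walk 1->0->0->0->0, with weight 1 + 9 + 9 + 9 = 28.
Optimal value attained by: walk 1->0->0->0->0.
Answer: (T^⊗4)[1][0] = 28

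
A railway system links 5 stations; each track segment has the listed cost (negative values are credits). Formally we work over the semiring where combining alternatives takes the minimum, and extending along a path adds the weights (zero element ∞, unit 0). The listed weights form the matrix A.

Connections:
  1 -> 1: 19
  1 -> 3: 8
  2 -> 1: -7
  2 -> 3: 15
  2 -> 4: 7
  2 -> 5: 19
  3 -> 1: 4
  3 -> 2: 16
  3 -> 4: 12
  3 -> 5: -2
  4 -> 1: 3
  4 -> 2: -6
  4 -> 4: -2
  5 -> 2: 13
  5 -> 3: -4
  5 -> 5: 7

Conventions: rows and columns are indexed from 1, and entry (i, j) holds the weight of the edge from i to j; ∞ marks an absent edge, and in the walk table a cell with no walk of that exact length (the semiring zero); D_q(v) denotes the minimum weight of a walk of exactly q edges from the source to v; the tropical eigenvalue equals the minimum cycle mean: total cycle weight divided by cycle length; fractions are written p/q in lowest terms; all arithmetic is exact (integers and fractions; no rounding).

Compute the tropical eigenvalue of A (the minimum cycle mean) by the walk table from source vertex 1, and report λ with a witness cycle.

q=0: [0, ∞, ∞, ∞, ∞]
q=1: [19, ∞, 8, ∞, ∞]
q=2: [12, 24, 27, 20, 6]
q=3: [17, 14, 2, 18, 13]
q=4: [6, 12, 9, 14, 0]
q=5: [5, 8, -4, 12, 7]
Optimal cycle mean attained by: cycle 3->5->3, total (-2) + (-4), length 2.
Answer: λ = -3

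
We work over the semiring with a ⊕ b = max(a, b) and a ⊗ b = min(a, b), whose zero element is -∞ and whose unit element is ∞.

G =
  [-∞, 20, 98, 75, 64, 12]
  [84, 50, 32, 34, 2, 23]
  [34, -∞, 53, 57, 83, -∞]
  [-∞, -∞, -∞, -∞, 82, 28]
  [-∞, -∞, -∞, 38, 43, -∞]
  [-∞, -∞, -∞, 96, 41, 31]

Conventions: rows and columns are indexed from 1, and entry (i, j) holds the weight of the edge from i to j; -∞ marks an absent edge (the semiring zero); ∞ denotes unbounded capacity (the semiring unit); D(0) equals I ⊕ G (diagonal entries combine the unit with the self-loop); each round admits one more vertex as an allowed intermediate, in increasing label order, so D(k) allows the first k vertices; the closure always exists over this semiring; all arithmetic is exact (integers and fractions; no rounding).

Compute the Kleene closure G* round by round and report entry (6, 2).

D(0):
  [∞, 20, 98, 75, 64, 12]
  [84, ∞, 32, 34, 2, 23]
  [34, -∞, ∞, 57, 83, -∞]
  [-∞, -∞, -∞, ∞, 82, 28]
  [-∞, -∞, -∞, 38, ∞, -∞]
  [-∞, -∞, -∞, 96, 41, ∞]
D(1):
  [∞, 20, 98, 75, 64, 12]
  [84, ∞, 84, 75, 64, 23]
  [34, 20, ∞, 57, 83, 12]
  [-∞, -∞, -∞, ∞, 82, 28]
  [-∞, -∞, -∞, 38, ∞, -∞]
  [-∞, -∞, -∞, 96, 41, ∞]
D(2):
  [∞, 20, 98, 75, 64, 20]
  [84, ∞, 84, 75, 64, 23]
  [34, 20, ∞, 57, 83, 20]
  [-∞, -∞, -∞, ∞, 82, 28]
  [-∞, -∞, -∞, 38, ∞, -∞]
  [-∞, -∞, -∞, 96, 41, ∞]
D(3):
  [∞, 20, 98, 75, 83, 20]
  [84, ∞, 84, 75, 83, 23]
  [34, 20, ∞, 57, 83, 20]
  [-∞, -∞, -∞, ∞, 82, 28]
  [-∞, -∞, -∞, 38, ∞, -∞]
  [-∞, -∞, -∞, 96, 41, ∞]
D(4):
  [∞, 20, 98, 75, 83, 28]
  [84, ∞, 84, 75, 83, 28]
  [34, 20, ∞, 57, 83, 28]
  [-∞, -∞, -∞, ∞, 82, 28]
  [-∞, -∞, -∞, 38, ∞, 28]
  [-∞, -∞, -∞, 96, 82, ∞]
D(5):
  [∞, 20, 98, 75, 83, 28]
  [84, ∞, 84, 75, 83, 28]
  [34, 20, ∞, 57, 83, 28]
  [-∞, -∞, -∞, ∞, 82, 28]
  [-∞, -∞, -∞, 38, ∞, 28]
  [-∞, -∞, -∞, 96, 82, ∞]
D(6):
  [∞, 20, 98, 75, 83, 28]
  [84, ∞, 84, 75, 83, 28]
  [34, 20, ∞, 57, 83, 28]
  [-∞, -∞, -∞, ∞, 82, 28]
  [-∞, -∞, -∞, 38, ∞, 28]
  [-∞, -∞, -∞, 96, 82, ∞]
Answer: G*[6][2] = -∞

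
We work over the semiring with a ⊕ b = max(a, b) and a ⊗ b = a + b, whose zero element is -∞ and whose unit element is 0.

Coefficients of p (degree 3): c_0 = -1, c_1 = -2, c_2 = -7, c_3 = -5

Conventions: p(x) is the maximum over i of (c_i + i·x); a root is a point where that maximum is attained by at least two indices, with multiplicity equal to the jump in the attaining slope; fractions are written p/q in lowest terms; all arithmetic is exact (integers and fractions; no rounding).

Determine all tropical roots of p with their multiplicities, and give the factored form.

hull edge (i=0, c=-1) to (i=1, c=-2): slope -1, span 1
hull edge (i=1, c=-2) to (i=3, c=-5): slope -3/2, span 2
Factored form: p(x) = -5 ⊗ (x ⊕ 1) ⊗ (x ⊕ 3/2) ⊗ (x ⊕ 3/2)
Answer: roots = 1 (mult 1), 3/2 (mult 2)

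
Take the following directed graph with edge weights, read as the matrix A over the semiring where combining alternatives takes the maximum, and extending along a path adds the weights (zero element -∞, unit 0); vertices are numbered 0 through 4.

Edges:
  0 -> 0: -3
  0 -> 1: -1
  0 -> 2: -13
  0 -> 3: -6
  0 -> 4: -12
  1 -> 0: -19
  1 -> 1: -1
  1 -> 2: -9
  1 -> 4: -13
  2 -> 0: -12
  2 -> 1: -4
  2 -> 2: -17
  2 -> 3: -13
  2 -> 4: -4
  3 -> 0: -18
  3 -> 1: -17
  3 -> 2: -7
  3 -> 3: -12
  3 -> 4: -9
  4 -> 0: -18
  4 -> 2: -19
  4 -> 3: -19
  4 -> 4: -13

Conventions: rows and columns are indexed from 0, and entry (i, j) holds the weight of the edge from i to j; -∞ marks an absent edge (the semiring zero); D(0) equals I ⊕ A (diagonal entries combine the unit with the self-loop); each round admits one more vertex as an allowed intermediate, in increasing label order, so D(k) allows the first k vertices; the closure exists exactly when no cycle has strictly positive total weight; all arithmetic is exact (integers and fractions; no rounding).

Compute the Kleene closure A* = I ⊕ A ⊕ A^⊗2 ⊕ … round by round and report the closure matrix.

D(0):
  [0, -1, -13, -6, -12]
  [-19, 0, -9, -∞, -13]
  [-12, -4, 0, -13, -4]
  [-18, -17, -7, 0, -9]
  [-18, -∞, -19, -19, 0]
D(1):
  [0, -1, -13, -6, -12]
  [-19, 0, -9, -25, -13]
  [-12, -4, 0, -13, -4]
  [-18, -17, -7, 0, -9]
  [-18, -19, -19, -19, 0]
D(2):
  [0, -1, -10, -6, -12]
  [-19, 0, -9, -25, -13]
  [-12, -4, 0, -13, -4]
  [-18, -17, -7, 0, -9]
  [-18, -19, -19, -19, 0]
D(3):
  [0, -1, -10, -6, -12]
  [-19, 0, -9, -22, -13]
  [-12, -4, 0, -13, -4]
  [-18, -11, -7, 0, -9]
  [-18, -19, -19, -19, 0]
D(4):
  [0, -1, -10, -6, -12]
  [-19, 0, -9, -22, -13]
  [-12, -4, 0, -13, -4]
  [-18, -11, -7, 0, -9]
  [-18, -19, -19, -19, 0]
D(5):
  [0, -1, -10, -6, -12]
  [-19, 0, -9, -22, -13]
  [-12, -4, 0, -13, -4]
  [-18, -11, -7, 0, -9]
  [-18, -19, -19, -19, 0]
Answer: A* = [[0, -1, -10, -6, -12], [-19, 0, -9, -22, -13], [-12, -4, 0, -13, -4], [-18, -11, -7, 0, -9], [-18, -19, -19, -19, 0]]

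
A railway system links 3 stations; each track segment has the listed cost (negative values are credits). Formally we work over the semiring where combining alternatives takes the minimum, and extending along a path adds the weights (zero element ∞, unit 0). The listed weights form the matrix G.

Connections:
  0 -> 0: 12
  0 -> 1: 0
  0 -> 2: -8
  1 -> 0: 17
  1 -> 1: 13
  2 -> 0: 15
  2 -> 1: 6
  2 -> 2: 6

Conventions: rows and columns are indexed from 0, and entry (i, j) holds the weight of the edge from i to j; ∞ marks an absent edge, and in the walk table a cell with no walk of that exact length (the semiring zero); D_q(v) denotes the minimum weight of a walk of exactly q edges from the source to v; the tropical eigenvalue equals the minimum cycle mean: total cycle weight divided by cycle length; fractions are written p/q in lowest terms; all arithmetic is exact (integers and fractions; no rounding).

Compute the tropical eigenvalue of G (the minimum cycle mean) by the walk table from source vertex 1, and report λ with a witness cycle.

q=0: [∞, 0, ∞]
q=1: [17, 13, ∞]
q=2: [29, 17, 9]
q=3: [24, 15, 15]
Optimal cycle mean attained by: cycle 0->2->0, total (-8) + 15, length 2.
Answer: λ = 7/2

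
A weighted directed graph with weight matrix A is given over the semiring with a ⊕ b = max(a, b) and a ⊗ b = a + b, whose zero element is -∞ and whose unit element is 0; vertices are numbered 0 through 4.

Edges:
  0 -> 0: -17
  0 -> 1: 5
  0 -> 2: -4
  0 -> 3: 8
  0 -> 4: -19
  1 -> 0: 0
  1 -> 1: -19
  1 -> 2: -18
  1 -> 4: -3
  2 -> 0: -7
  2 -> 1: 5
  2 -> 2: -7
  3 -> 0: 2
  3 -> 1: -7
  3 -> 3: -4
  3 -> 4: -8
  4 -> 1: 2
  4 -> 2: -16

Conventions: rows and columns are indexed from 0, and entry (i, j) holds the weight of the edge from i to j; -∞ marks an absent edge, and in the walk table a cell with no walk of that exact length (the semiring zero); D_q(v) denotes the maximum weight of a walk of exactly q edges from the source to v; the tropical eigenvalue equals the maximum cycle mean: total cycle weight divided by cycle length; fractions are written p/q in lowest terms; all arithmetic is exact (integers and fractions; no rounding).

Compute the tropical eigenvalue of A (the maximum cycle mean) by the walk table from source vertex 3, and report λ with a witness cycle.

q=0: [-∞, -∞, -∞, 0, -∞]
q=1: [2, -7, -∞, -4, -8]
q=2: [-2, 7, -2, 10, -10]
q=3: [12, 3, -6, 6, 4]
q=4: [8, 17, 8, 20, 0]
q=5: [22, 13, 4, 16, 14]
Optimal cycle mean attained by: cycle 0->3->0, total 8 + 2, length 2.
Answer: λ = 5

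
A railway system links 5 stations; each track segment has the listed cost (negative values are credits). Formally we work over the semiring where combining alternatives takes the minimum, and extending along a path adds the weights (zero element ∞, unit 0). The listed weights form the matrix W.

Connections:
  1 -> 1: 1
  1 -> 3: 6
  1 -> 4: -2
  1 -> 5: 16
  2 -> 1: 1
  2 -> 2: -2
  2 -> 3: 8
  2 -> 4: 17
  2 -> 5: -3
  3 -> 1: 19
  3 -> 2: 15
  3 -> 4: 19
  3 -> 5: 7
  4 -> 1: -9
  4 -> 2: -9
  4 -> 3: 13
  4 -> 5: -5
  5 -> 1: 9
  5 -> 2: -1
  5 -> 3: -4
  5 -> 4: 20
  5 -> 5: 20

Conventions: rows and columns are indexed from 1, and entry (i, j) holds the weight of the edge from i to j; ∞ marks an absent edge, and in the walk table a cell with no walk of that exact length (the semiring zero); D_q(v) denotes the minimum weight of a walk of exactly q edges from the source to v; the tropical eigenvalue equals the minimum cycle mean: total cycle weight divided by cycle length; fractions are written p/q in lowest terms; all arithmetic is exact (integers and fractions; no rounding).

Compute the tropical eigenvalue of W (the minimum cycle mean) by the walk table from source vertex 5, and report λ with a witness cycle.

q=0: [∞, ∞, ∞, ∞, 0]
q=1: [9, -1, -4, 20, 20]
q=2: [0, -3, 7, 7, -4]
q=3: [-2, -5, -8, -2, -6]
q=4: [-11, -11, -10, -4, -8]
q=5: [-13, -13, -12, -13, -14]
Optimal cycle mean attained by: cycle 1->4->1, total (-2) + (-9), length 2.
Answer: λ = -11/2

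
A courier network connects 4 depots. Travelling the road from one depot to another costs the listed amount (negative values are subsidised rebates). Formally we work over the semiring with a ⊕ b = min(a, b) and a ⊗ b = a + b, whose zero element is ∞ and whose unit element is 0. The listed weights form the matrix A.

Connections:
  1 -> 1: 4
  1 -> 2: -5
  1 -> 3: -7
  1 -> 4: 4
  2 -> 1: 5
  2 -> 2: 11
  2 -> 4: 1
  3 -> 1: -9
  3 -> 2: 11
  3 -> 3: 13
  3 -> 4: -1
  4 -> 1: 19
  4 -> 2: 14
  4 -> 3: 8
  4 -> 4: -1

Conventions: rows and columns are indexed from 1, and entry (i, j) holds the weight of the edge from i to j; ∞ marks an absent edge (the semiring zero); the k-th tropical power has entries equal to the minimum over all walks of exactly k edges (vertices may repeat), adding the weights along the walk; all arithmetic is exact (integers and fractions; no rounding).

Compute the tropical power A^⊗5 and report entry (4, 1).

A^⊗2:
  [-16, -1, -3, -8]
  [9, 0, -2, 0]
  [-5, -14, -16, -5]
  [-1, 13, 7, -2]
A^⊗3:
  [-12, -21, -23, -12]
  [-11, 4, 2, -3]
  [-25, -10, -12, -17]
  [-2, -6, -8, -3]
A^⊗4:
  [-32, -17, -19, -24]
  [-7, -16, -18, -7]
  [-21, -30, -32, -21]
  [-17, -7, -9, -9]
A^⊗5:
  [-28, -37, -39, -28]
  [-27, -12, -14, -19]
  [-41, -26, -28, -33]
  [-18, -22, -24, -13]
Key observation: the optimum is the walk 4->4->3->1->3->1, with weight (-1) + 8 + (-9) + (-7) + (-9) = -18.
Optimal value attained by: walk 4->4->3->1->3->1.
Answer: (A^⊗5)[4][1] = -18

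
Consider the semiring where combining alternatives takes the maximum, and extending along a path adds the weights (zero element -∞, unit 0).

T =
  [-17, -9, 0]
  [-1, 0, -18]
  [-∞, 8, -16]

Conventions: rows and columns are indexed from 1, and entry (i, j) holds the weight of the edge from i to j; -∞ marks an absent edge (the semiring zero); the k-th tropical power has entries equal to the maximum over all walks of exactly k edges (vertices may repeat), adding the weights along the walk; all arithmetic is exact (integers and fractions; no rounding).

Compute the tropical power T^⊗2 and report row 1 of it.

T^⊗2:
  [-10, 8, -16]
  [-1, 0, -1]
  [7, 8, -10]
Answer: row 1 of T^⊗2 = [-10, 8, -16]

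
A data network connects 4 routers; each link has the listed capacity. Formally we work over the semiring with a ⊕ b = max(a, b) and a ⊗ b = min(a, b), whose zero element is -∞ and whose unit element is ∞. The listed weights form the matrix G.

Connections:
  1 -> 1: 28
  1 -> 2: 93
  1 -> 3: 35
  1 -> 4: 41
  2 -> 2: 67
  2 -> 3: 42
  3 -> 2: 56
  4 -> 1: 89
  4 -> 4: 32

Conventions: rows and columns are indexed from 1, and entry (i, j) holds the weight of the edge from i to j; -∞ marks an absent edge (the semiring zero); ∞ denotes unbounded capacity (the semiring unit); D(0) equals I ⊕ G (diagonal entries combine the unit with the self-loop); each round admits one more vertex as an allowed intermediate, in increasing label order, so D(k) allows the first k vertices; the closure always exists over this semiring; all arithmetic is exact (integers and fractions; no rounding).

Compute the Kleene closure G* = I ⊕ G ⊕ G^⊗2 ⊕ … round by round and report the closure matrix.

D(0):
  [∞, 93, 35, 41]
  [-∞, ∞, 42, -∞]
  [-∞, 56, ∞, -∞]
  [89, -∞, -∞, ∞]
D(1):
  [∞, 93, 35, 41]
  [-∞, ∞, 42, -∞]
  [-∞, 56, ∞, -∞]
  [89, 89, 35, ∞]
D(2):
  [∞, 93, 42, 41]
  [-∞, ∞, 42, -∞]
  [-∞, 56, ∞, -∞]
  [89, 89, 42, ∞]
D(3):
  [∞, 93, 42, 41]
  [-∞, ∞, 42, -∞]
  [-∞, 56, ∞, -∞]
  [89, 89, 42, ∞]
D(4):
  [∞, 93, 42, 41]
  [-∞, ∞, 42, -∞]
  [-∞, 56, ∞, -∞]
  [89, 89, 42, ∞]
Answer: G* = [[∞, 93, 42, 41], [-∞, ∞, 42, -∞], [-∞, 56, ∞, -∞], [89, 89, 42, ∞]]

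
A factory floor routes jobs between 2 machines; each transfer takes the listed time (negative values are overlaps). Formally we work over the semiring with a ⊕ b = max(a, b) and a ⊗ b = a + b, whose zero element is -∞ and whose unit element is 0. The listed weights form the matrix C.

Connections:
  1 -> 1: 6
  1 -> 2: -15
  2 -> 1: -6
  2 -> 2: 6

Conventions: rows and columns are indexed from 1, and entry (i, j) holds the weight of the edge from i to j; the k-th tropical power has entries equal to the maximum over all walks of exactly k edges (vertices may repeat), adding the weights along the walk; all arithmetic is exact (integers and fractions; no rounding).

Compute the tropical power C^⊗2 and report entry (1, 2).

C^⊗2:
  [12, -9]
  [0, 12]
Key observation: the optimum is the walk 1->1->2, with weight 6 + (-15) = -9.
Optimal value attained by: walk 1->1->2.
Answer: (C^⊗2)[1][2] = -9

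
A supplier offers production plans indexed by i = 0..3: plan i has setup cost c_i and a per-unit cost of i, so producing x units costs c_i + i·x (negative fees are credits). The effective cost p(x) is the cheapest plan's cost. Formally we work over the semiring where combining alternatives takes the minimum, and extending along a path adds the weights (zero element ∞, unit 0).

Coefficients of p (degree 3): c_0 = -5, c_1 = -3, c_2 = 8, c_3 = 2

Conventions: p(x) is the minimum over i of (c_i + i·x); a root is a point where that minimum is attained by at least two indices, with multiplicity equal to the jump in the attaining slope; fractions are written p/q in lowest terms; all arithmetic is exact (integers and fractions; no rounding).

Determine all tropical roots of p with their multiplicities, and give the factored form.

hull edge (i=0, c=-5) to (i=1, c=-3): slope 2, span 1
hull edge (i=1, c=-3) to (i=3, c=2): slope 5/2, span 2
Factored form: p(x) = 2 ⊗ (x ⊕ (-5/2)) ⊗ (x ⊕ (-5/2)) ⊗ (x ⊕ (-2))
Answer: roots = -5/2 (mult 2), -2 (mult 1)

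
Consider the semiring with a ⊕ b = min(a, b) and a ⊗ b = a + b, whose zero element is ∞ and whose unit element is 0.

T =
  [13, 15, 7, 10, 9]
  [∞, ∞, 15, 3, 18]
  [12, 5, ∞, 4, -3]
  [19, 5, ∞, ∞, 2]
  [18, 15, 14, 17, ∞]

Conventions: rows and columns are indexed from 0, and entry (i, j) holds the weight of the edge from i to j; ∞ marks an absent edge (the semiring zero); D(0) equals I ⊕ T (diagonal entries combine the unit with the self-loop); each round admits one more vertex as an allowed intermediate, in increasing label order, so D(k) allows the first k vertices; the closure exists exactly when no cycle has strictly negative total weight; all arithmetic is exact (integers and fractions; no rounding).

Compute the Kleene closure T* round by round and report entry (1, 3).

D(0):
  [0, 15, 7, 10, 9]
  [∞, 0, 15, 3, 18]
  [12, 5, 0, 4, -3]
  [19, 5, ∞, 0, 2]
  [18, 15, 14, 17, 0]
D(1):
  [0, 15, 7, 10, 9]
  [∞, 0, 15, 3, 18]
  [12, 5, 0, 4, -3]
  [19, 5, 26, 0, 2]
  [18, 15, 14, 17, 0]
D(2):
  [0, 15, 7, 10, 9]
  [∞, 0, 15, 3, 18]
  [12, 5, 0, 4, -3]
  [19, 5, 20, 0, 2]
  [18, 15, 14, 17, 0]
D(3):
  [0, 12, 7, 10, 4]
  [27, 0, 15, 3, 12]
  [12, 5, 0, 4, -3]
  [19, 5, 20, 0, 2]
  [18, 15, 14, 17, 0]
D(4):
  [0, 12, 7, 10, 4]
  [22, 0, 15, 3, 5]
  [12, 5, 0, 4, -3]
  [19, 5, 20, 0, 2]
  [18, 15, 14, 17, 0]
D(5):
  [0, 12, 7, 10, 4]
  [22, 0, 15, 3, 5]
  [12, 5, 0, 4, -3]
  [19, 5, 16, 0, 2]
  [18, 15, 14, 17, 0]
Answer: T*[1][3] = 3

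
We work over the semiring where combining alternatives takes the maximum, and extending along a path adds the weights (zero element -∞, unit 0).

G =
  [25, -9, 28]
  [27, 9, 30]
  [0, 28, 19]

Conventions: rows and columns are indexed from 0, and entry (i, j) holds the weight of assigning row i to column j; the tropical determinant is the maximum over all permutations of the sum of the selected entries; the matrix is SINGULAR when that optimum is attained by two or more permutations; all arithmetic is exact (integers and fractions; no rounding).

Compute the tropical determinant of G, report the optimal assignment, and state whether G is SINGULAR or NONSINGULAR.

σ = (0, 1, 2): 25 + 9 + 19 = 53
σ = (0, 2, 1): 25 + 30 + 28 = 83
σ = (1, 0, 2): (-9) + 27 + 19 = 37
σ = (1, 2, 0): (-9) + 30 + 0 = 21
σ = (2, 0, 1): 28 + 27 + 28 = 83
σ = (2, 1, 0): 28 + 9 + 0 = 37
Optimal value attained by: σ = (0, 2, 1).
Answer: det⊕(G) = 83; verdict: SINGULAR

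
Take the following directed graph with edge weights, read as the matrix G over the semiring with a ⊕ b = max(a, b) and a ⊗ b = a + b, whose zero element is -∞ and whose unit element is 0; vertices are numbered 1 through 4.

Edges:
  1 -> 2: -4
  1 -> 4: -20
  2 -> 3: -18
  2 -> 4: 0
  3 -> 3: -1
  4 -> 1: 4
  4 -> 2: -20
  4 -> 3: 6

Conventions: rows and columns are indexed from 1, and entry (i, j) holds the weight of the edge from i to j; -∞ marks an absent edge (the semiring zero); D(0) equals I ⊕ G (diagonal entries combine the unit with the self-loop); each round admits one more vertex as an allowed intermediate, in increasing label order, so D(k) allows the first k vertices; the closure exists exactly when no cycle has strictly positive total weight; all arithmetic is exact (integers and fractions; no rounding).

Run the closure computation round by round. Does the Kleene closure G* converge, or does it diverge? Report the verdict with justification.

D(0):
  [0, -4, -∞, -20]
  [-∞, 0, -18, 0]
  [-∞, -∞, 0, -∞]
  [4, -20, 6, 0]
D(1):
  [0, -4, -∞, -20]
  [-∞, 0, -18, 0]
  [-∞, -∞, 0, -∞]
  [4, 0, 6, 0]
D(2):
  [0, -4, -22, -4]
  [-∞, 0, -18, 0]
  [-∞, -∞, 0, -∞]
  [4, 0, 6, 0]
D(3):
  [0, -4, -22, -4]
  [-∞, 0, -18, 0]
  [-∞, -∞, 0, -∞]
  [4, 0, 6, 0]
D(4):
  [0, -4, 2, -4]
  [4, 0, 6, 0]
  [-∞, -∞, 0, -∞]
  [4, 0, 6, 0]
Key observation: every diagonal entry stays at the unit through all rounds, so no improving cycle exists.
Answer: CONVERGES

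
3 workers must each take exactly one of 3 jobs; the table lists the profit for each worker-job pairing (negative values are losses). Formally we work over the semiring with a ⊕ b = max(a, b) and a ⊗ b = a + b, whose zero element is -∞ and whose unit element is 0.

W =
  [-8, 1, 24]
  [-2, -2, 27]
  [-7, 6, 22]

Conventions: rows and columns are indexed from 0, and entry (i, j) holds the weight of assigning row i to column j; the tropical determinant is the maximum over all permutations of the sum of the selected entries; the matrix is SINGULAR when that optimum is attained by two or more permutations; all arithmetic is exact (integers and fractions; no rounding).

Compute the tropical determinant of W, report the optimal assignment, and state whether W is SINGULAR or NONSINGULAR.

σ = (0, 1, 2): (-8) + (-2) + 22 = 12
σ = (0, 2, 1): (-8) + 27 + 6 = 25
σ = (1, 0, 2): 1 + (-2) + 22 = 21
σ = (1, 2, 0): 1 + 27 + (-7) = 21
σ = (2, 0, 1): 24 + (-2) + 6 = 28
σ = (2, 1, 0): 24 + (-2) + (-7) = 15
Optimal value attained by: σ = (2, 0, 1).
Answer: det⊕(W) = 28; verdict: NONSINGULAR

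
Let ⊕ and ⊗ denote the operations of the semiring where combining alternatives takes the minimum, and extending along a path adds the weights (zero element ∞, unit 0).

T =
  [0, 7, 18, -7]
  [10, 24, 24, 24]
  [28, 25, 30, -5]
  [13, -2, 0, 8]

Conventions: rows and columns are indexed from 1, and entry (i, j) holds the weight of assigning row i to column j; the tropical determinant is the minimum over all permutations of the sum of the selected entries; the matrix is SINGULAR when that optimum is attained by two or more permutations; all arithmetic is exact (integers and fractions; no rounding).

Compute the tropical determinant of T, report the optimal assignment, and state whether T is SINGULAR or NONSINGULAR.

σ = (1, 2, 3, 4): 0 + 24 + 30 + 8 = 62
σ = (1, 2, 4, 3): 0 + 24 + (-5) + 0 = 19
σ = (1, 3, 2, 4): 0 + 24 + 25 + 8 = 57
σ = (1, 3, 4, 2): 0 + 24 + (-5) + (-2) = 17
σ = (1, 4, 2, 3): 0 + 24 + 25 + 0 = 49
σ = (1, 4, 3, 2): 0 + 24 + 30 + (-2) = 52
σ = (2, 1, 3, 4): 7 + 10 + 30 + 8 = 55
σ = (2, 1, 4, 3): 7 + 10 + (-5) + 0 = 12
σ = (2, 3, 1, 4): 7 + 24 + 28 + 8 = 67
σ = (2, 3, 4, 1): 7 + 24 + (-5) + 13 = 39
σ = (2, 4, 1, 3): 7 + 24 + 28 + 0 = 59
σ = (2, 4, 3, 1): 7 + 24 + 30 + 13 = 74
σ = (3, 1, 2, 4): 18 + 10 + 25 + 8 = 61
σ = (3, 1, 4, 2): 18 + 10 + (-5) + (-2) = 21
σ = (3, 2, 1, 4): 18 + 24 + 28 + 8 = 78
σ = (3, 2, 4, 1): 18 + 24 + (-5) + 13 = 50
σ = (3, 4, 1, 2): 18 + 24 + 28 + (-2) = 68
σ = (3, 4, 2, 1): 18 + 24 + 25 + 13 = 80
σ = (4, 1, 2, 3): (-7) + 10 + 25 + 0 = 28
σ = (4, 1, 3, 2): (-7) + 10 + 30 + (-2) = 31
σ = (4, 2, 1, 3): (-7) + 24 + 28 + 0 = 45
σ = (4, 2, 3, 1): (-7) + 24 + 30 + 13 = 60
σ = (4, 3, 1, 2): (-7) + 24 + 28 + (-2) = 43
σ = (4, 3, 2, 1): (-7) + 24 + 25 + 13 = 55
Optimal value attained by: σ = (2, 1, 4, 3).
Answer: det⊕(T) = 12; verdict: NONSINGULAR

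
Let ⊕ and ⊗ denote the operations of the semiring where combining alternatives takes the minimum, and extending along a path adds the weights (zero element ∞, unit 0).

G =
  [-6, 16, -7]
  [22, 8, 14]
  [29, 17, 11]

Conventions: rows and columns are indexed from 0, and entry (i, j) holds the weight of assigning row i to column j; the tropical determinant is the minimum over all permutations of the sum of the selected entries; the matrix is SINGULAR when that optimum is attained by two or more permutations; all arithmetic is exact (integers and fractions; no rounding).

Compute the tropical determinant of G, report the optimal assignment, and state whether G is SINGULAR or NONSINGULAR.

σ = (0, 1, 2): (-6) + 8 + 11 = 13
σ = (0, 2, 1): (-6) + 14 + 17 = 25
σ = (1, 0, 2): 16 + 22 + 11 = 49
σ = (1, 2, 0): 16 + 14 + 29 = 59
σ = (2, 0, 1): (-7) + 22 + 17 = 32
σ = (2, 1, 0): (-7) + 8 + 29 = 30
Optimal value attained by: σ = (0, 1, 2).
Answer: det⊕(G) = 13; verdict: NONSINGULAR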